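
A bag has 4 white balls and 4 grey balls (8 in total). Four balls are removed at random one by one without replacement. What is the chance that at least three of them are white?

Sum the hypergeometric tail for j = 3,…,4 white balls.
Favorable = C(4,3)·C(4,1) + C(4,4)·C(4,0) = 17; total = C(8,4) = 70.
P = 17/70 = 17/70 ≈ 0.2429.

17/70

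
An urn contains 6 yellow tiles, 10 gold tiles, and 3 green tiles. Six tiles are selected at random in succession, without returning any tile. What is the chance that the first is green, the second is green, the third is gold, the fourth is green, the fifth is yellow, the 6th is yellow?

Multiply the conditional probability of each draw in order, without replacement, so each draw removes one from its color and from the total.
P = (3/19) · (2/18) · (10/17) · (1/16) · (6/15) · (5/14) = 5/54264 ≈ 0.0001.

5/54264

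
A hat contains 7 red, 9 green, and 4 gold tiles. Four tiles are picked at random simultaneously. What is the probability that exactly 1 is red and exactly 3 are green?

Unordered draws without replacement: count favorable combinations over C(20,4).
Favorable = C(7,1) · C(9,3) · C(4,0) = 588; total = C(20,4) = 4845.
P = 588/4845 = 196/1615 ≈ 0.1214.

196/1615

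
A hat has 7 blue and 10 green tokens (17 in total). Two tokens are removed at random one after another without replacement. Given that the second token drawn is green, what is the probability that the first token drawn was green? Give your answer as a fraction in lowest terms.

9/16

P(first=green and the second token drawn is green) = (10/17)·(9/16) = 45/136.
P(the second token drawn is green) = Σ over first color = 35/136 + 45/136 = 10/17.
By Bayes, P(first=green | the second token drawn is green) = 45/136 / 10/17 = 9/16 ≈ 0.5625.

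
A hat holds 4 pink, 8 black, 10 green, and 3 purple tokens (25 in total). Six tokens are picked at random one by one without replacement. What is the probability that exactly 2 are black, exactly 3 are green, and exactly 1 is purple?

Unordered draws without replacement: count favorable combinations over C(25,6).
Favorable = C(4,0) · C(8,2) · C(10,3) · C(3,1) = 10080; total = C(25,6) = 177100.
P = 10080/177100 = 72/1265 ≈ 0.0569.

72/1265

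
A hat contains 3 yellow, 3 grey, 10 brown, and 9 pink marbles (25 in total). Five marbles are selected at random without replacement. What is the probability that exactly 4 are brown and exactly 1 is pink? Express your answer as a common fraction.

9/253

Unordered draws without replacement: count favorable combinations over C(25,5).
Favorable = C(3,0) · C(3,0) · C(10,4) · C(9,1) = 1890; total = C(25,5) = 53130.
P = 1890/53130 = 9/253 ≈ 0.0356.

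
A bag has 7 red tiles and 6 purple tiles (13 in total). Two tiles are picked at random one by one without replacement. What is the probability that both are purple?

5/26

Unordered draws without replacement: count favorable combinations over C(13,2).
Favorable = C(7,0) · C(6,2) = 15; total = C(13,2) = 78.
P = 15/78 = 5/26 ≈ 0.1923.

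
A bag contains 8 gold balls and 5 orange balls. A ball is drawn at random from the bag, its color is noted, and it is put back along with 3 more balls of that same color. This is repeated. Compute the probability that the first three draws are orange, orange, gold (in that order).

Track the composition after each reinforcement of +3.
P = (5/13) · (8/16) · (8/19) = 20/247 ≈ 0.0810.

20/247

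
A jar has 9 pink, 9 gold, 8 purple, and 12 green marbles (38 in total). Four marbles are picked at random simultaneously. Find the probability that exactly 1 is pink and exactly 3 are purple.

24/3515

Unordered draws without replacement: count favorable combinations over C(38,4).
Favorable = C(9,1) · C(9,0) · C(8,3) · C(12,0) = 504; total = C(38,4) = 73815.
P = 504/73815 = 24/3515 ≈ 0.0068.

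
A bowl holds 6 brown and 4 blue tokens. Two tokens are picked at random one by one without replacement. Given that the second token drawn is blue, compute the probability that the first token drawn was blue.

1/3

P(first=blue and the second token drawn is blue) = (4/10)·(3/9) = 2/15.
P(the second token drawn is blue) = Σ over first color = 4/15 + 2/15 = 2/5.
By Bayes, P(first=blue | the second token drawn is blue) = 2/15 / 2/5 = 1/3 ≈ 0.3333.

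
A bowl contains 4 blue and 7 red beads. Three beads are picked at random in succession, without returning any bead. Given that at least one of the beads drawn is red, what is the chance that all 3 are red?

P(all 3 red) = C(7,3)/C(11,3) = 7/33; P(at least one red) = 1 − C(4,3)/C(11,3) = 161/165.
Since 'all 3 red' ⊆ 'at least one red', P(all 3 | at least one) = 7/33 / 161/165 = 5/23 ≈ 0.2174.

5/23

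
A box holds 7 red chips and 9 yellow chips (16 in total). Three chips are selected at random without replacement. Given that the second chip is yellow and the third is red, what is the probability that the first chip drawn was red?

P(first=red and the second chip is yellow and the third is red) = (7/16)·(9/15)·(6/14) = 9/80.
P(E) = Σ over first color = 9/80 + 3/20 = 21/80.
By Bayes, P(first=red | E) = 9/80 / 21/80 = 3/7 ≈ 0.4286.

3/7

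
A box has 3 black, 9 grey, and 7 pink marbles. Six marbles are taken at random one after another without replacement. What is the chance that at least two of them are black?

Sum the hypergeometric tail for j = 2,…,3 black marbles.
Favorable = C(3,2)·C(16,4) + C(3,3)·C(16,3) = 6020; total = C(19,6) = 27132.
P = 6020/27132 = 215/969 ≈ 0.2219.

215/969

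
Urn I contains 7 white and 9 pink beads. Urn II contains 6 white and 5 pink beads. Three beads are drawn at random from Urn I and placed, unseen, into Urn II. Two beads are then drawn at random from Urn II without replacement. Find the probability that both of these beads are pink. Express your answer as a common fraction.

17/80

Condition on how many of the transferred beads are pink (from Urn I: 9 pink of 16; then Urn II has 14 total).
  0 pink: C(9,0)C(7,3)/C(16,3) = 1/16; then P = C(5,2)/C(14,2) = 10/91
  1 pink: C(9,1)C(7,2)/C(16,3) = 27/80; then P = C(6,2)/C(14,2) = 15/91
  2 pink: C(9,2)C(7,1)/C(16,3) = 9/20; then P = C(7,2)/C(14,2) = 3/13
  3 pink: C(9,3)C(7,0)/C(16,3) = 3/20; then P = C(8,2)/C(14,2) = 4/13
P(both pink) = 17/80 ≈ 0.2125.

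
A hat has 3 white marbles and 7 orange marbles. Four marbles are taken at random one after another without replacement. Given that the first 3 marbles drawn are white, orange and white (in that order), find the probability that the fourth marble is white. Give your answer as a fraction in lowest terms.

1/7

After removing 2 white, 1 orange, the hat has 1 white out of 7 remaining.
P(fourth is white | given) = 1/7 ≈ 0.1429.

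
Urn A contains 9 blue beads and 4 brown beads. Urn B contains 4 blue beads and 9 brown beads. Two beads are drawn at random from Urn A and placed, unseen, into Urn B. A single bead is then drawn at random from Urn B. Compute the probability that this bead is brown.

Condition on how many of the transferred beads are brown (from Urn A: 4 brown of 13; then Urn B has 15 total).
  0 brown: C(4,0)C(9,2)/C(13,2) = 6/13; then P = 9/15
  1 brown: C(4,1)C(9,1)/C(13,2) = 6/13; then P = 10/15
  2 brown: C(4,2)C(9,0)/C(13,2) = 1/13; then P = 11/15
P(brown from Urn B) = 25/39 ≈ 0.6410.

25/39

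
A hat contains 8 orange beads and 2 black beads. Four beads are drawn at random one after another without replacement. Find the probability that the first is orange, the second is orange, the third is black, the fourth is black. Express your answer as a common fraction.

1/45

Multiply the conditional probability of each draw in order, without replacement, so each draw removes one from its color and from the total.
P = (8/10) · (7/9) · (2/8) · (1/7) = 1/45 ≈ 0.0222.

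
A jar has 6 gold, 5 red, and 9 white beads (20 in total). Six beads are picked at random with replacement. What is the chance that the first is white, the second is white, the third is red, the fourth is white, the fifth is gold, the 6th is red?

2187/1280000

Multiply the conditional probability of each draw in order, with replacement (the composition resets each draw).
P = (9/20) · (9/20) · (5/20) · (9/20) · (6/20) · (5/20) = 2187/1280000 ≈ 0.0017.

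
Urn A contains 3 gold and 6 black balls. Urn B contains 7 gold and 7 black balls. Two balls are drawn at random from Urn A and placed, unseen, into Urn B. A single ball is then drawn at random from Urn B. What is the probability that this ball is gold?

23/48

Condition on how many of the transferred balls are gold (from Urn A: 3 gold of 9; then Urn B has 16 total).
  0 gold: C(3,0)C(6,2)/C(9,2) = 5/12; then P = 7/16
  1 gold: C(3,1)C(6,1)/C(9,2) = 1/2; then P = 8/16
  2 gold: C(3,2)C(6,0)/C(9,2) = 1/12; then P = 9/16
P(gold from Urn B) = 23/48 ≈ 0.4792.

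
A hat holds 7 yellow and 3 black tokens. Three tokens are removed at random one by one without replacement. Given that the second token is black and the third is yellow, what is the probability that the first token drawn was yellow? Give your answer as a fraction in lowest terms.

P(first=yellow and the second token is black and the third is yellow) = (7/10)·(3/9)·(6/8) = 7/40.
P(E) = Σ over first color = 7/40 + 7/120 = 7/30.
By Bayes, P(first=yellow | E) = 7/40 / 7/30 = 3/4 ≈ 0.7500.

3/4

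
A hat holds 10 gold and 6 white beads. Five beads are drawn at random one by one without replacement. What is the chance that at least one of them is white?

Use the complement: P(at least one white) = 1 − P(no white).
P(none) = C(10,5)/C(16,5) = 252/4368.
So P = 1 − 252/4368 = 49/52 ≈ 0.9423.

49/52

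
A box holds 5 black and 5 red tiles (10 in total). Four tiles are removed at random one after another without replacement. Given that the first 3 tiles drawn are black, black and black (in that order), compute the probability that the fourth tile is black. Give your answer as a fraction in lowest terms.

2/7

After removing 3 black, the box has 2 black out of 7 remaining.
P(fourth is black | given) = 2/7 ≈ 0.2857.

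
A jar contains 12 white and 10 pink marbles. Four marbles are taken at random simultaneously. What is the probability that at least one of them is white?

Use the complement: P(at least one white) = 1 − P(no white).
P(none) = C(10,4)/C(22,4) = 210/7315.
So P = 1 − 210/7315 = 203/209 ≈ 0.9713.

203/209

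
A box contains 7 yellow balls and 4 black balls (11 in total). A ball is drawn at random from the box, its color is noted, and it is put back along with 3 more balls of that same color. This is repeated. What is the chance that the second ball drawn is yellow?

Condition on the first draw. If first is yellow (prob 7/11), second-yellow has prob (10)/(14); if not (prob 4/11), it has prob 7/(14).
P = (7/11)·(10/14) + (4/11)·(7/14) = 7/11 ≈ 0.6364.

7/11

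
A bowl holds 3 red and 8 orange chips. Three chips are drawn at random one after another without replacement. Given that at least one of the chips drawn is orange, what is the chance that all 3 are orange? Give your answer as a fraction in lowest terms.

14/41

P(all 3 orange) = C(8,3)/C(11,3) = 56/165; P(at least one orange) = 1 − C(3,3)/C(11,3) = 164/165.
Since 'all 3 orange' ⊆ 'at least one orange', P(all 3 | at least one) = 56/165 / 164/165 = 14/41 ≈ 0.3415.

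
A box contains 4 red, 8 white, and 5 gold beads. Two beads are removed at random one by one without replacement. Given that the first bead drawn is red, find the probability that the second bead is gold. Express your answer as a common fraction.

After removing 1 red, the box has 5 gold out of 16 remaining.
P(second is gold | given) = 5/16 ≈ 0.3125.

5/16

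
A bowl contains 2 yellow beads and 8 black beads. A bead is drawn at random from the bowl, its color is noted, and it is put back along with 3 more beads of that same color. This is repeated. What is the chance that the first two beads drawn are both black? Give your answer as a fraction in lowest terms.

After a black draw the bowl holds 11 black out of 13.
P = (8/10)·(11/13) = 44/65 ≈ 0.6769.

44/65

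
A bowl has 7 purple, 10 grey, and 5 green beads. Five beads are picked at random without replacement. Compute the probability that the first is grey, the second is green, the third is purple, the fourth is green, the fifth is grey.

Multiply the conditional probability of each draw in order, without replacement, so each draw removes one from its color and from the total.
P = (10/22) · (5/21) · (7/20) · (4/19) · (9/18) = 5/1254 ≈ 0.0040.

5/1254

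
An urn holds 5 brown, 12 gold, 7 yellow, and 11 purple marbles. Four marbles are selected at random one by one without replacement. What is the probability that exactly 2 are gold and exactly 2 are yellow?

Unordered draws without replacement: count favorable combinations over C(35,4).
Favorable = C(5,0) · C(12,2) · C(7,2) · C(11,0) = 1386; total = C(35,4) = 52360.
P = 1386/52360 = 9/340 ≈ 0.0265.

9/340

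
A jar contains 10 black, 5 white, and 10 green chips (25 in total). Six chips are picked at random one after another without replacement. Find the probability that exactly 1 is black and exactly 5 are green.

18/1265

Unordered draws without replacement: count favorable combinations over C(25,6).
Favorable = C(10,1) · C(5,0) · C(10,5) = 2520; total = C(25,6) = 177100.
P = 2520/177100 = 18/1265 ≈ 0.0142.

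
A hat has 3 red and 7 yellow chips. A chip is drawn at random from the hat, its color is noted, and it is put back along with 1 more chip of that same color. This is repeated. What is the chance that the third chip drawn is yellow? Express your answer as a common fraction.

Sum over the four possibilities for the first two draws (yellow/not-yellow each), tracking how the yellow count and total change by +1 per draw.
P(third is yellow) = 7/10 ≈ 0.7000. (In a Pólya urn every draw has the same marginal probability 7/10.)

7/10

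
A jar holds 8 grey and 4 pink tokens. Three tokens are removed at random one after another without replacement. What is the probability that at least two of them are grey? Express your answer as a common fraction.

42/55

Sum the hypergeometric tail for j = 2,…,3 grey tokens.
Favorable = C(8,2)·C(4,1) + C(8,3)·C(4,0) = 168; total = C(12,3) = 220.
P = 168/220 = 42/55 ≈ 0.7636.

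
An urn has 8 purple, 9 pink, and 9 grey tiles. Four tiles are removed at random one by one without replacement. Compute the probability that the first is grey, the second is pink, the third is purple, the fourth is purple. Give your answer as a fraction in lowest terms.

189/14950

Multiply the conditional probability of each draw in order, without replacement, so each draw removes one from its color and from the total.
P = (9/26) · (9/25) · (8/24) · (7/23) = 189/14950 ≈ 0.0126.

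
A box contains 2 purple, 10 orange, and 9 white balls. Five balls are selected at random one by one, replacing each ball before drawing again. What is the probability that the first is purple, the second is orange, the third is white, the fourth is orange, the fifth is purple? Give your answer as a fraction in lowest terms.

400/453789

Multiply the conditional probability of each draw in order, with replacement (the composition resets each draw).
P = (2/21) · (10/21) · (9/21) · (10/21) · (2/21) = 400/453789 ≈ 0.0009.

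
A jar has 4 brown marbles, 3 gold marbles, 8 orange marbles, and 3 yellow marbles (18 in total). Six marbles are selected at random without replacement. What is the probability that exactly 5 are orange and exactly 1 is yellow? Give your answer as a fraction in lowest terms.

Unordered draws without replacement: count favorable combinations over C(18,6).
Favorable = C(4,0) · C(3,0) · C(8,5) · C(3,1) = 168; total = C(18,6) = 18564.
P = 168/18564 = 2/221 ≈ 0.0090.

2/221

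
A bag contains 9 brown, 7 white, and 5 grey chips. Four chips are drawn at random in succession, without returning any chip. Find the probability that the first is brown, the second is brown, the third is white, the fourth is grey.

1/57

Multiply the conditional probability of each draw in order, without replacement, so each draw removes one from its color and from the total.
P = (9/21) · (8/20) · (7/19) · (5/18) = 1/57 ≈ 0.0175.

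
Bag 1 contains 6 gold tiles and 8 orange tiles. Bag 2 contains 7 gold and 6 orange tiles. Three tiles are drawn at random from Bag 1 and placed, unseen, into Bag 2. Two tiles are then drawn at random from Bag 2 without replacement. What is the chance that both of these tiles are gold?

185/728

Condition on how many of the transferred tiles are gold (from Bag 1: 6 gold of 14; then Bag 2 has 16 total).
  0 gold: C(6,0)C(8,3)/C(14,3) = 2/13; then P = C(7,2)/C(16,2) = 7/40
  1 gold: C(6,1)C(8,2)/C(14,3) = 6/13; then P = C(8,2)/C(16,2) = 7/30
  2 gold: C(6,2)C(8,1)/C(14,3) = 30/91; then P = C(9,2)/C(16,2) = 3/10
  3 gold: C(6,3)C(8,0)/C(14,3) = 5/91; then P = C(10,2)/C(16,2) = 3/8
P(both gold) = 185/728 ≈ 0.2541.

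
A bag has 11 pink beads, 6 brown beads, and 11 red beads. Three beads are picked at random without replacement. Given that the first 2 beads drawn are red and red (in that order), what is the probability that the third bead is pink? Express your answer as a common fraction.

After removing 2 red, the bag has 11 pink out of 26 remaining.
P(third is pink | given) = 11/26 ≈ 0.4231.

11/26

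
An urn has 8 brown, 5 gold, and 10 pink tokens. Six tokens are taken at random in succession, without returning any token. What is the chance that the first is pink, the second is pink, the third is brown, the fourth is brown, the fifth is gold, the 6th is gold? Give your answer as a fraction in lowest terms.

20/14421

Multiply the conditional probability of each draw in order, without replacement, so each draw removes one from its color and from the total.
P = (10/23) · (9/22) · (8/21) · (7/20) · (5/19) · (4/18) = 20/14421 ≈ 0.0014.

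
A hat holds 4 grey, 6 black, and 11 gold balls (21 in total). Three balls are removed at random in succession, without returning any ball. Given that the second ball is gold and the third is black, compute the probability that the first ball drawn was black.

P(first=black and the second ball is gold and the third is black) = (6/21)·(11/20)·(5/19) = 11/266.
P(E) = Σ over first color = 22/665 + 11/266 + 11/133 = 11/70.
By Bayes, P(first=black | E) = 11/266 / 11/70 = 5/19 ≈ 0.2632.

5/19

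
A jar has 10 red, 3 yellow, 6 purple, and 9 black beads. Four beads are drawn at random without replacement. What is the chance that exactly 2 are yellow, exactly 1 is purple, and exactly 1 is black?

Unordered draws without replacement: count favorable combinations over C(28,4).
Favorable = C(10,0) · C(3,2) · C(6,1) · C(9,1) = 162; total = C(28,4) = 20475.
P = 162/20475 = 18/2275 ≈ 0.0079.

18/2275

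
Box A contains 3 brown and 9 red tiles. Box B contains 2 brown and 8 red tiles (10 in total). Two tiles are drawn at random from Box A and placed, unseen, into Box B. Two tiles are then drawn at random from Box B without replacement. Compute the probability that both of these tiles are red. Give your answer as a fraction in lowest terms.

Condition on how many of the transferred tiles are red (from Box A: 9 red of 12; then Box B has 12 total).
  0 red: C(9,0)C(3,2)/C(12,2) = 1/22; then P = C(8,2)/C(12,2) = 14/33
  1 red: C(9,1)C(3,1)/C(12,2) = 9/22; then P = C(9,2)/C(12,2) = 6/11
  2 red: C(9,2)C(3,0)/C(12,2) = 6/11; then P = C(10,2)/C(12,2) = 15/22
P(both red) = 223/363 ≈ 0.6143.

223/363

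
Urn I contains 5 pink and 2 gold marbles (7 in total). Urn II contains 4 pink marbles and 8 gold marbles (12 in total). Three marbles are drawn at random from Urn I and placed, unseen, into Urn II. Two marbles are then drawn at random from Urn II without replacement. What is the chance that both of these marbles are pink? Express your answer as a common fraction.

Condition on how many of the transferred marbles are pink (from Urn I: 5 pink of 7; then Urn II has 15 total).
  1 pink: C(5,1)C(2,2)/C(7,3) = 1/7; then P = C(5,2)/C(15,2) = 2/21
  2 pink: C(5,2)C(2,1)/C(7,3) = 4/7; then P = C(6,2)/C(15,2) = 1/7
  3 pink: C(5,3)C(2,0)/C(7,3) = 2/7; then P = C(7,2)/C(15,2) = 1/5
P(both pink) = 16/105 ≈ 0.1524.

16/105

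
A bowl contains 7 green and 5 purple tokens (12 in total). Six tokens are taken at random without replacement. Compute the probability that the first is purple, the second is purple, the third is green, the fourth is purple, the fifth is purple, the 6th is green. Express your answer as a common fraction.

Multiply the conditional probability of each draw in order, without replacement, so each draw removes one from its color and from the total.
P = (5/12) · (4/11) · (7/10) · (3/9) · (2/8) · (6/7) = 1/132 ≈ 0.0076.

1/132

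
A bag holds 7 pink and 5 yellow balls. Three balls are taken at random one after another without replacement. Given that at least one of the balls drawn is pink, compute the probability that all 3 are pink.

1/6

P(all 3 pink) = C(7,3)/C(12,3) = 7/44; P(at least one pink) = 1 − C(5,3)/C(12,3) = 21/22.
Since 'all 3 pink' ⊆ 'at least one pink', P(all 3 | at least one) = 7/44 / 21/22 = 1/6 ≈ 0.1667.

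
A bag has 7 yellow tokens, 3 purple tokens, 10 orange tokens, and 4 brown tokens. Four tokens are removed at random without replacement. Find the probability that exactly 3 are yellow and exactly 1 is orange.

Unordered draws without replacement: count favorable combinations over C(24,4).
Favorable = C(7,3) · C(3,0) · C(10,1) · C(4,0) = 350; total = C(24,4) = 10626.
P = 350/10626 = 25/759 ≈ 0.0329.

25/759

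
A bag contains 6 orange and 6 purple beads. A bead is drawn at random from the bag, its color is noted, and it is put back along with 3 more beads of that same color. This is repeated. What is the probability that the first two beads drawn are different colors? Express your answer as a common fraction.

Either orange then purple, or purple then orange; after the first draw the total is 15.
P = (6/12)·(6/15) + (6/12)·(6/15) = 2/5 ≈ 0.4000.

2/5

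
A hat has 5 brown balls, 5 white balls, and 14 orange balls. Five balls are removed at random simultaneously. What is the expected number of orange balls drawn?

By linearity of expectation, E[X] = Σ P(draw i is orange); by symmetry each draw (even without replacement) has P(orange) = 14/24.
E[X] = 5 · 14/24 = 35/12 ≈ 2.9167.

35/12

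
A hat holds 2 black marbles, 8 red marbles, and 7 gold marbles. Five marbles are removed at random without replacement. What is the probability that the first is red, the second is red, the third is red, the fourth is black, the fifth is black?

Multiply the conditional probability of each draw in order, without replacement, so each draw removes one from its color and from the total.
P = (8/17) · (7/16) · (6/15) · (2/14) · (1/13) = 1/1105 ≈ 0.0009.

1/1105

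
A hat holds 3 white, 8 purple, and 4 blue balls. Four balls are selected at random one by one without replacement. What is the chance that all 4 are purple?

Unordered draws without replacement: count favorable combinations over C(15,4).
Favorable = C(3,0) · C(8,4) · C(4,0) = 70; total = C(15,4) = 1365.
P = 70/1365 = 2/39 ≈ 0.0513.

2/39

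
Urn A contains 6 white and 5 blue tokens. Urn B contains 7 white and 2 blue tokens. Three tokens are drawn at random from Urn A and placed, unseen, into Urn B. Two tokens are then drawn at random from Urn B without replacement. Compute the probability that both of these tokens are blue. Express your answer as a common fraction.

47/726

Condition on how many of the transferred tokens are blue (from Urn A: 5 blue of 11; then Urn B has 12 total).
  0 blue: C(5,0)C(6,3)/C(11,3) = 4/33; then P = C(2,2)/C(12,2) = 1/66
  1 blue: C(5,1)C(6,2)/C(11,3) = 5/11; then P = C(3,2)/C(12,2) = 1/22
  2 blue: C(5,2)C(6,1)/C(11,3) = 4/11; then P = C(4,2)/C(12,2) = 1/11
  3 blue: C(5,3)C(6,0)/C(11,3) = 2/33; then P = C(5,2)/C(12,2) = 5/33
P(both blue) = 47/726 ≈ 0.0647.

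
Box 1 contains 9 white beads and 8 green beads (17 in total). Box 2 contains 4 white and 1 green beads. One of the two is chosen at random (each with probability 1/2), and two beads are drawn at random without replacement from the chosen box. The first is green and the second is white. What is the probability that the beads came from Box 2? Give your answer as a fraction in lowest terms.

34/79

P(E | Box 1) = 9/34; P(E | Box 2) = 1/5.
P(E) = 1/2·9/34 + 1/2·1/5 = 79/340.
By Bayes' rule, P(Box 2 | E) = 1/10 / 79/340 = 34/79 ≈ 0.4304.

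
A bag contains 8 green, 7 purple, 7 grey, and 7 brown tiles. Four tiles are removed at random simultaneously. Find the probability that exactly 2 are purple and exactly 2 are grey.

7/377

Unordered draws without replacement: count favorable combinations over C(29,4).
Favorable = C(8,0) · C(7,2) · C(7,2) · C(7,0) = 441; total = C(29,4) = 23751.
P = 441/23751 = 7/377 ≈ 0.0186.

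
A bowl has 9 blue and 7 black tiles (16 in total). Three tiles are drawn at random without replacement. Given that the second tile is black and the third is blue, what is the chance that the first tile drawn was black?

P(first=black and the second tile is black and the third is blue) = (7/16)·(6/15)·(9/14) = 9/80.
P(E) = Σ over first color = 3/20 + 9/80 = 21/80.
By Bayes, P(first=black | E) = 9/80 / 21/80 = 3/7 ≈ 0.4286.

3/7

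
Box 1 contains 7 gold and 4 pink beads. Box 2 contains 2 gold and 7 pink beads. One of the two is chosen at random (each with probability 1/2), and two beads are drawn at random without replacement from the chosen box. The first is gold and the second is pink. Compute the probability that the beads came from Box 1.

72/127

P(E | Box 1) = 14/55; P(E | Box 2) = 7/36.
P(E) = 1/2·14/55 + 1/2·7/36 = 889/3960.
By Bayes' rule, P(Box 1 | E) = 7/55 / 889/3960 = 72/127 ≈ 0.5669.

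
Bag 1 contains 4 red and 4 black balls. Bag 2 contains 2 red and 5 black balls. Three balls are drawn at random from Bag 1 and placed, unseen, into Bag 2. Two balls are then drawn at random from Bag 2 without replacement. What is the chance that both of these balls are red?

13/126

Condition on how many of the transferred balls are red (from Bag 1: 4 red of 8; then Bag 2 has 10 total).
  0 red: C(4,0)C(4,3)/C(8,3) = 1/14; then P = C(2,2)/C(10,2) = 1/45
  1 red: C(4,1)C(4,2)/C(8,3) = 3/7; then P = C(3,2)/C(10,2) = 1/15
  2 red: C(4,2)C(4,1)/C(8,3) = 3/7; then P = C(4,2)/C(10,2) = 2/15
  3 red: C(4,3)C(4,0)/C(8,3) = 1/14; then P = C(5,2)/C(10,2) = 2/9
P(both red) = 13/126 ≈ 0.1032.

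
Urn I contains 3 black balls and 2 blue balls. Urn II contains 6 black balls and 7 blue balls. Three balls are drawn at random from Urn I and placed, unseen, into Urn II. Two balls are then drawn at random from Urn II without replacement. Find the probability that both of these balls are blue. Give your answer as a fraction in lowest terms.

99/400

Condition on how many of the transferred balls are blue (from Urn I: 2 blue of 5; then Urn II has 16 total).
  0 blue: C(2,0)C(3,3)/C(5,3) = 1/10; then P = C(7,2)/C(16,2) = 7/40
  1 blue: C(2,1)C(3,2)/C(5,3) = 3/5; then P = C(8,2)/C(16,2) = 7/30
  2 blue: C(2,2)C(3,1)/C(5,3) = 3/10; then P = C(9,2)/C(16,2) = 3/10
P(both blue) = 99/400 ≈ 0.2475.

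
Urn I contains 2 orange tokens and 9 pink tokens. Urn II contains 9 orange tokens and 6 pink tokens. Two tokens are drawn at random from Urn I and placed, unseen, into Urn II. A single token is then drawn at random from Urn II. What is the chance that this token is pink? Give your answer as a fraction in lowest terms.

84/187

Condition on how many of the transferred tokens are pink (from Urn I: 9 pink of 11; then Urn II has 17 total).
  0 pink: C(9,0)C(2,2)/C(11,2) = 1/55; then P = 6/17
  1 pink: C(9,1)C(2,1)/C(11,2) = 18/55; then P = 7/17
  2 pink: C(9,2)C(2,0)/C(11,2) = 36/55; then P = 8/17
P(pink from Urn II) = 84/187 ≈ 0.4492.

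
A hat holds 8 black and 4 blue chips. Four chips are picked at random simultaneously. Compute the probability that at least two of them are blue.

67/165

Sum the hypergeometric tail for j = 2,…,4 blue chips.
Favorable = C(4,2)·C(8,2) + C(4,3)·C(8,1) + C(4,4)·C(8,0) = 201; total = C(12,4) = 495.
P = 201/495 = 67/165 ≈ 0.4061.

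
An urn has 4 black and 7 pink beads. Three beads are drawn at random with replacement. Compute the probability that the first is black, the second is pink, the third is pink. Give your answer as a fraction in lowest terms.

Multiply the conditional probability of each draw in order, with replacement (the composition resets each draw).
P = (4/11) · (7/11) · (7/11) = 196/1331 ≈ 0.1473.

196/1331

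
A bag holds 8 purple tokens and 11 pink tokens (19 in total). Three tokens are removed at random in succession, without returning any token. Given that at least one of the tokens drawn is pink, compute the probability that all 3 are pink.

15/83

P(all 3 pink) = C(11,3)/C(19,3) = 55/323; P(at least one pink) = 1 − C(8,3)/C(19,3) = 913/969.
Since 'all 3 pink' ⊆ 'at least one pink', P(all 3 | at least one) = 55/323 / 913/969 = 15/83 ≈ 0.1807.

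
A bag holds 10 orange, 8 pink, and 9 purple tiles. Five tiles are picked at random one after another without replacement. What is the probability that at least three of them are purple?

Sum the hypergeometric tail for j = 3,…,5 purple tiles.
Favorable = C(9,3)·C(18,2) + C(9,4)·C(18,1) + C(9,5)·C(18,0) = 15246; total = C(27,5) = 80730.
P = 15246/80730 = 847/4485 ≈ 0.1889.

847/4485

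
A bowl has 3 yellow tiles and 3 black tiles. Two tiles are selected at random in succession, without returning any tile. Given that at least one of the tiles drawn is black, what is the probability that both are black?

1/4

P(both black) = C(3,2)/C(6,2) = 1/5; P(at least one black) = 1 − C(3,2)/C(6,2) = 4/5.
Since 'both black' ⊆ 'at least one black', P(both | at least one) = 1/5 / 4/5 = 1/4 ≈ 0.2500.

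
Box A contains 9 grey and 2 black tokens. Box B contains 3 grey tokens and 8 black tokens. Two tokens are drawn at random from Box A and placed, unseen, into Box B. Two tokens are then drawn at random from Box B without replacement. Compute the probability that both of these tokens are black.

567/1430

Condition on how many of the transferred tokens are black (from Box A: 2 black of 11; then Box B has 13 total).
  0 black: C(2,0)C(9,2)/C(11,2) = 36/55; then P = C(8,2)/C(13,2) = 14/39
  1 black: C(2,1)C(9,1)/C(11,2) = 18/55; then P = C(9,2)/C(13,2) = 6/13
  2 black: C(2,2)C(9,0)/C(11,2) = 1/55; then P = C(10,2)/C(13,2) = 15/26
P(both black) = 567/1430 ≈ 0.3965.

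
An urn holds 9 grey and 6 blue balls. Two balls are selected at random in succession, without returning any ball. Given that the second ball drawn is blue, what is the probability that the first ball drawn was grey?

P(first=grey and the second ball drawn is blue) = (9/15)·(6/14) = 9/35.
P(the second ball drawn is blue) = Σ over first color = 9/35 + 1/7 = 2/5.
By Bayes, P(first=grey | the second ball drawn is blue) = 9/35 / 2/5 = 9/14 ≈ 0.6429.

9/14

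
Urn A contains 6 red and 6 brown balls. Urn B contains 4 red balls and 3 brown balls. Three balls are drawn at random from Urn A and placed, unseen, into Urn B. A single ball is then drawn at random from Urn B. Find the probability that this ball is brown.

9/20

Condition on how many of the transferred balls are brown (from Urn A: 6 brown of 12; then Urn B has 10 total).
  0 brown: C(6,0)C(6,3)/C(12,3) = 1/11; then P = 3/10
  1 brown: C(6,1)C(6,2)/C(12,3) = 9/22; then P = 4/10
  2 brown: C(6,2)C(6,1)/C(12,3) = 9/22; then P = 5/10
  3 brown: C(6,3)C(6,0)/C(12,3) = 1/11; then P = 6/10
P(brown from Urn B) = 9/20 ≈ 0.4500.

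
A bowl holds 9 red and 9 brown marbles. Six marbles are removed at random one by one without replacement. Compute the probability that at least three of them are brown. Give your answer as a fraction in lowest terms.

305/442

Sum the hypergeometric tail for j = 3,…,6 brown marbles.
Favorable = C(9,3)·C(9,3) + C(9,4)·C(9,2) + C(9,5)·C(9,1) + C(9,6)·C(9,0) = 12810; total = C(18,6) = 18564.
P = 12810/18564 = 305/442 ≈ 0.6900.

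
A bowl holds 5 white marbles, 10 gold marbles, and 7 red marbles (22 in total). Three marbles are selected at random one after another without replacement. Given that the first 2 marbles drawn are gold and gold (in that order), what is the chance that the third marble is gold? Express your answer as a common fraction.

After removing 2 gold, the bowl has 8 gold out of 20 remaining.
P(third is gold | given) = 8/20 = 2/5 ≈ 0.4000.

2/5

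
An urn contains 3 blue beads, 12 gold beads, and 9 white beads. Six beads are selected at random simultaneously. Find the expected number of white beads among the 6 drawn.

By linearity of expectation, E[X] = Σ P(draw i is white); by symmetry each draw (even without replacement) has P(white) = 9/24.
E[X] = 6 · 9/24 = 9/4 ≈ 2.2500.

9/4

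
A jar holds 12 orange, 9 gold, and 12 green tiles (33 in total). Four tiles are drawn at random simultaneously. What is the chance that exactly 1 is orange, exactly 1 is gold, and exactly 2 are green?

Unordered draws without replacement: count favorable combinations over C(33,4).
Favorable = C(12,1) · C(9,1) · C(12,2) = 7128; total = C(33,4) = 40920.
P = 7128/40920 = 27/155 ≈ 0.1742.

27/155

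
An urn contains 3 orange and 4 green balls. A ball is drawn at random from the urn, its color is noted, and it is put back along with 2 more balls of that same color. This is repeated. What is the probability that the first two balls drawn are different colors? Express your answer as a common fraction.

8/21

Either orange then green, or green then orange; after the first draw the total is 9.
P = (3/7)·(4/9) + (4/7)·(3/9) = 8/21 ≈ 0.3810.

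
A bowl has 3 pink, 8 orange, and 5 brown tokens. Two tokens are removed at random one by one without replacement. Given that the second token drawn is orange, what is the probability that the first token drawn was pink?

1/5

P(first=pink and the second token drawn is orange) = (3/16)·(8/15) = 1/10.
P(the second token drawn is orange) = Σ over first color = 1/10 + 7/30 + 1/6 = 1/2.
By Bayes, P(first=pink | the second token drawn is orange) = 1/10 / 1/2 = 1/5 ≈ 0.2000.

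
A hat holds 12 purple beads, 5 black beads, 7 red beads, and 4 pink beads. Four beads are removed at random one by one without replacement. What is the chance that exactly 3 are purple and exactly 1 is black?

44/819

Unordered draws without replacement: count favorable combinations over C(28,4).
Favorable = C(12,3) · C(5,1) · C(7,0) · C(4,0) = 1100; total = C(28,4) = 20475.
P = 1100/20475 = 44/819 ≈ 0.0537.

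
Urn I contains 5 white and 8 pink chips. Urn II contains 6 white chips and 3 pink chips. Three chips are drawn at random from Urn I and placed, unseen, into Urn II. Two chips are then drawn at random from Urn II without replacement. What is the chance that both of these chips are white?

145/429

Condition on how many of the transferred chips are white (from Urn I: 5 white of 13; then Urn II has 12 total).
  0 white: C(5,0)C(8,3)/C(13,3) = 28/143; then P = C(6,2)/C(12,2) = 5/22
  1 white: C(5,1)C(8,2)/C(13,3) = 70/143; then P = C(7,2)/C(12,2) = 7/22
  2 white: C(5,2)C(8,1)/C(13,3) = 40/143; then P = C(8,2)/C(12,2) = 14/33
  3 white: C(5,3)C(8,0)/C(13,3) = 5/143; then P = C(9,2)/C(12,2) = 6/11
P(both white) = 145/429 ≈ 0.3380.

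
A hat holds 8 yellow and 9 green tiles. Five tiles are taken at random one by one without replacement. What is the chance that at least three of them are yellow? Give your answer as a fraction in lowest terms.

193/442

Sum the hypergeometric tail for j = 3,…,5 yellow tiles.
Favorable = C(8,3)·C(9,2) + C(8,4)·C(9,1) + C(8,5)·C(9,0) = 2702; total = C(17,5) = 6188.
P = 2702/6188 = 193/442 ≈ 0.4367.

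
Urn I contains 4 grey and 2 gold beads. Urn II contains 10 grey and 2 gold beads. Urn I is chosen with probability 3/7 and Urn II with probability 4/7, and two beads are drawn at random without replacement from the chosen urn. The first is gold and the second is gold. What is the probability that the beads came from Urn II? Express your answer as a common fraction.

P(E | Urn I) = 1/15; P(E | Urn II) = 1/66.
P(E) = 3/7·1/15 + 4/7·1/66 = 43/1155.
By Bayes' rule, P(Urn II | E) = 2/231 / 43/1155 = 10/43 ≈ 0.2326.

10/43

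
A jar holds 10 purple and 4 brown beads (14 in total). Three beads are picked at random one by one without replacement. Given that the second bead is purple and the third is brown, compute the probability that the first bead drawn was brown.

1/4

P(first=brown and the second bead is purple and the third is brown) = (4/14)·(10/13)·(3/12) = 5/91.
P(E) = Σ over first color = 15/91 + 5/91 = 20/91.
By Bayes, P(first=brown | E) = 5/91 / 20/91 = 1/4 ≈ 0.2500.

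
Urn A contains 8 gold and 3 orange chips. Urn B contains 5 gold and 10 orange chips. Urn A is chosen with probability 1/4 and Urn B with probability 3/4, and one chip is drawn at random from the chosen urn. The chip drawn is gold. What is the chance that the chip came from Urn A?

P(gold | Urn A) = 8/11; P(gold | Urn B) = 1/3.
P(gold) = 1/4·8/11 + 3/4·1/3 = 19/44.
By Bayes' rule, P(Urn A | gold) = 2/11 / 19/44 = 8/19 ≈ 0.4211.

8/19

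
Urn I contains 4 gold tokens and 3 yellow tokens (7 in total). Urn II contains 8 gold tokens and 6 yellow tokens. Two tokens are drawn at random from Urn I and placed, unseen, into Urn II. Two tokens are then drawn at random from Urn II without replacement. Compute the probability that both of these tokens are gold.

131/420

Condition on how many of the transferred tokens are gold (from Urn I: 4 gold of 7; then Urn II has 16 total).
  0 gold: C(4,0)C(3,2)/C(7,2) = 1/7; then P = C(8,2)/C(16,2) = 7/30
  1 gold: C(4,1)C(3,1)/C(7,2) = 4/7; then P = C(9,2)/C(16,2) = 3/10
  2 gold: C(4,2)C(3,0)/C(7,2) = 2/7; then P = C(10,2)/C(16,2) = 3/8
P(both gold) = 131/420 ≈ 0.3119.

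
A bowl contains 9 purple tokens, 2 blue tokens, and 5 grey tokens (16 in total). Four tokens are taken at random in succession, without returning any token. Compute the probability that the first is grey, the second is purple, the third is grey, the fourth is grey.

Multiply the conditional probability of each draw in order, without replacement, so each draw removes one from its color and from the total.
P = (5/16) · (9/15) · (4/14) · (3/13) = 9/728 ≈ 0.0124.

9/728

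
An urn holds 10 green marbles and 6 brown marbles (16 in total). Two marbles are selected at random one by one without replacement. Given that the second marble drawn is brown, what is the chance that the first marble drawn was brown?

1/3

P(first=brown and the second marble drawn is brown) = (6/16)·(5/15) = 1/8.
P(the second marble drawn is brown) = Σ over first color = 1/4 + 1/8 = 3/8.
By Bayes, P(first=brown | the second marble drawn is brown) = 1/8 / 3/8 = 1/3 ≈ 0.3333.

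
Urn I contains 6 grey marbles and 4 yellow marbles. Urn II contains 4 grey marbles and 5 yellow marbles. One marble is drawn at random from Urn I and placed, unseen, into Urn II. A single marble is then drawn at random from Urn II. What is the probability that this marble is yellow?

Condition on how many of the transferred marbles are yellow (from Urn I: 4 yellow of 10; then Urn II has 10 total).
  0 yellow: C(4,0)C(6,1)/C(10,1) = 3/5; then P = 5/10
  1 yellow: C(4,1)C(6,0)/C(10,1) = 2/5; then P = 6/10
P(yellow from Urn II) = 27/50 ≈ 0.5400.

27/50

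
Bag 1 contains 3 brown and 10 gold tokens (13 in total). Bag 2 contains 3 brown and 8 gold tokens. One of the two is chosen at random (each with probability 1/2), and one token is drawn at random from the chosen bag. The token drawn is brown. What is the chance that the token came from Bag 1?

11/24

P(brown | Bag 1) = 3/13; P(brown | Bag 2) = 3/11.
P(brown) = 1/2·3/13 + 1/2·3/11 = 36/143.
By Bayes' rule, P(Bag 1 | brown) = 3/26 / 36/143 = 11/24 ≈ 0.4583.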